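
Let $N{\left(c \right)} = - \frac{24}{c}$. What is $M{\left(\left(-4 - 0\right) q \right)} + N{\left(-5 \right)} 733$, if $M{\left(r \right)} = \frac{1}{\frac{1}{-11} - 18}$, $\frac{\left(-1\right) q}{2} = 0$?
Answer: $\frac{3500753}{995} \approx 3518.3$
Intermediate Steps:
$q = 0$ ($q = \left(-2\right) 0 = 0$)
$M{\left(r \right)} = - \frac{11}{199}$ ($M{\left(r \right)} = \frac{1}{- \frac{1}{11} - 18} = \frac{1}{- \frac{199}{11}} = - \frac{11}{199}$)
$M{\left(\left(-4 - 0\right) q \right)} + N{\left(-5 \right)} 733 = - \frac{11}{199} + - \frac{24}{-5} \cdot 733 = - \frac{11}{199} + \left(-24\right) \left(- \frac{1}{5}\right) 733 = - \frac{11}{199} + \frac{24}{5} \cdot 733 = - \frac{11}{199} + \frac{17592}{5} = \frac{3500753}{995}$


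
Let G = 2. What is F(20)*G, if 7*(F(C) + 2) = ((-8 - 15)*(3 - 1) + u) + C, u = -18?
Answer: -116/7 ≈ -16.571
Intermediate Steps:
F(C) = -78/7 + C/7 (F(C) = -2 + (((-8 - 15)*(3 - 1) - 18) + C)/7 = -2 + ((-23*2 - 18) + C)/7 = -2 + ((-46 - 18) + C)/7 = -2 + (-64 + C)/7 = -2 + (-64/7 + C/7) = -78/7 + C/7)
F(20)*G = (-78/7 + (⅐)*20)*2 = (-78/7 + 20/7)*2 = -58/7*2 = -116/7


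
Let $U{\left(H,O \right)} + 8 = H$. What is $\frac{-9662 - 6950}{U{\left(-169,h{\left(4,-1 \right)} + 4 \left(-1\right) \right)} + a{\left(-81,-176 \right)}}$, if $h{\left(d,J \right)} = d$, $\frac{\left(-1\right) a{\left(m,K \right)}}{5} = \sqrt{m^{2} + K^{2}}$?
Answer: $- \frac{735081}{226774} + \frac{20765 \sqrt{37537}}{226774} \approx 14.499$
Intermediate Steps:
$a{\left(m,K \right)} = - 5 \sqrt{K^{2} + m^{2}}$ ($a{\left(m,K \right)} = - 5 \sqrt{m^{2} + K^{2}} = - 5 \sqrt{K^{2} + m^{2}}$)
$U{\left(H,O \right)} = -8 + H$
$\frac{-9662 - 6950}{U{\left(-169,h{\left(4,-1 \right)} + 4 \left(-1\right) \right)} + a{\left(-81,-176 \right)}} = \frac{-9662 - 6950}{\left(-8 - 169\right) - 5 \sqrt{\left(-176\right)^{2} + \left(-81\right)^{2}}} = - \frac{16612}{-177 - 5 \sqrt{30976 + 6561}} = - \frac{16612}{-177 - 5 \sqrt{37537}}$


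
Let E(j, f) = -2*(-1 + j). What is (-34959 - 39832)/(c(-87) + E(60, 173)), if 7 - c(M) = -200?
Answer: -74791/89 ≈ -840.35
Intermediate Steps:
E(j, f) = 2 - 2*j
c(M) = 207 (c(M) = 7 - 1*(-200) = 7 + 200 = 207)
(-34959 - 39832)/(c(-87) + E(60, 173)) = (-34959 - 39832)/(207 + (2 - 2*60)) = -74791/(207 + (2 - 120)) = -74791/(207 - 118) = -74791/89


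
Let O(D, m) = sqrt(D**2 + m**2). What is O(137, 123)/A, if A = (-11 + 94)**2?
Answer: sqrt(33898)/6889 ≈ 0.026726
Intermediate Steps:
A = 6889 (A = 83**2 = 6889)
O(137, 123)/A = sqrt(137**2 + 123**2)/6889 = sqrt(18769 + 15129)*(1/6889) = sqrt(33898)*(1/6889) = sqrt(33898)/6889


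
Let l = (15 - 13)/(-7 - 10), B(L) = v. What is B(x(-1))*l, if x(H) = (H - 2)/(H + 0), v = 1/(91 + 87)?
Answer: -1/1513 ≈ -0.00066094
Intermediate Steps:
v = 1/178 ≈ 0.0056180
x(H) = (-2 + H)/H
B(L) = 1/178
l = -2/17 (l = 2/(-17) = 2*(-1/17) = -2/17 ≈ -0.11765)
B(x(-1))*l = (1/178)*(-2/17) = -1/1513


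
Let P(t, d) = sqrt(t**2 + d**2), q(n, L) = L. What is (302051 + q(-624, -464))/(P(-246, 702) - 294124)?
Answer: -1705845669/1663622578 - 69597*sqrt(15370)/3327245156 ≈ -1.0280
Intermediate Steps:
P(t, d) = sqrt(d**2 + t**2)
(302051 + q(-624, -464))/(P(-246, 702) - 294124) = (302051 - 464)/(sqrt(702**2 + (-246)**2) - 294124) = 301587/(sqrt(492804 + 60516) - 294124) = 301587/(sqrt(553320) - 294124) = 301587/(6*sqrt(15370) - 294124) = 301587/(-294124 + 6*sqrt(15370))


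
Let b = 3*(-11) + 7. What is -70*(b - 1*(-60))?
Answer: -2380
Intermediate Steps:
b = -26 (b = -33 + 7 = -26)
-70*(b - 1*(-60)) = -70*(-26 - 1*(-60)) = -70*(-26 + 60) = -70*34 = -2380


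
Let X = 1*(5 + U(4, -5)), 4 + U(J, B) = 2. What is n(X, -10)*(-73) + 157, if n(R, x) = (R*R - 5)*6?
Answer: -1595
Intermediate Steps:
U(J, B) = -2 (U(J, B) = -4 + 2 = -2)
X = 3 (X = 1*(5 - 2) = 1*3 = 3)
n(R, x) = -30 + 6*R² (n(R, x) = (R² - 5)*6 = (-5 + R²)*6 = -30 + 6*R²)
n(X, -10)*(-73) + 157 = (-30 + 6*3²)*(-73) + 157 = (-30 + 6*9)*(-73) + 157 = (-30 + 54)*(-73) + 157 = 24*(-73) + 157 = -1752 + 157 = -1595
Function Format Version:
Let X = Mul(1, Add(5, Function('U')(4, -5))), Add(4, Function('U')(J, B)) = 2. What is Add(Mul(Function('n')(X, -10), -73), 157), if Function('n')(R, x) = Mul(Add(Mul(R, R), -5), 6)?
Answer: -1595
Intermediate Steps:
Function('U')(J, B) = -2 (Function('U')(J, B) = Add(-4, 2) = -2)
X = 3 (X = Mul(1, Add(5, -2)) = Mul(1, 3) = 3)
Function('n')(R, x) = Add(-30, Mul(6, Pow(R, 2))) (Function('n')(R, x) = Mul(Add(Pow(R, 2), -5), 6) = Mul(Add(-5, Pow(R, 2)), 6) = Add(-30, Mul(6, Pow(R, 2))))
Add(Mul(Function('n')(X, -10), -73), 157) = Add(Mul(Add(-30, Mul(6, Pow(3, 2))), -73), 157) = Add(Mul(Add(-30, Mul(6, 9)), -73), 157) = Add(Mul(Add(-30, 54), -73), 157) = Add(Mul(24, -73), 157) = Add(-1752, 157) = -1595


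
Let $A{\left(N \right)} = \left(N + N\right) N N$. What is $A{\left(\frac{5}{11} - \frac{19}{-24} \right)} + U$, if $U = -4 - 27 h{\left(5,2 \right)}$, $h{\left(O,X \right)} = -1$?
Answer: $\frac{247208345}{9199872} \approx 26.871$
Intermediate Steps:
$A{\left(N \right)} = 2 N^{3}$ ($A{\left(N \right)} = 2 N N^{2} = 2 N^{3}$)
$U = 23$ ($U = -4 - -27 = -4 + 27 = 23$)
$A{\left(\frac{5}{11} - \frac{19}{-24} \right)} + U = 2 \left(\frac{5}{11} - \frac{19}{-24}\right)^{3} + 23 = 2 \left(5 \cdot \frac{1}{11} - - \frac{19}{24}\right)^{3} + 23 = 2 \left(\frac{5}{11} + \frac{19}{24}\right)^{3} + 23 = 2 \left(\frac{329}{264}\right)^{3} + 23 = 2 \cdot \frac{35611289}{18399744} + 23 = \frac{35611289}{9199872} + 23 = \frac{247208345}{9199872}$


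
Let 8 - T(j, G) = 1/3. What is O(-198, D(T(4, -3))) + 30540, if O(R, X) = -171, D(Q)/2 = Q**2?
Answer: 30369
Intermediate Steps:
T(j, G) = 23/3 (T(j, G) = 8 - 1/3 = 23/3)
D(Q) = 2*Q**2
O(-198, D(T(4, -3))) + 30540 = -171 + 30540 = 30369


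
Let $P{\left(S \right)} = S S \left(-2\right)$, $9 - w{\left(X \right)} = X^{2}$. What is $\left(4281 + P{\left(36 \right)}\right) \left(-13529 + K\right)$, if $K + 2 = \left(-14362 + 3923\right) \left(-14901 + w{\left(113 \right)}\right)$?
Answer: $487681265472$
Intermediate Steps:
$w{\left(X \right)} = 9 - X^{2}$
$K = 288753177$ ($K = -2 + \left(-14362 + 3923\right) \left(-14901 + \left(9 - 113^{2}\right)\right) = -2 - 10439 \left(-14901 + \left(9 - 12769\right)\right) = -2 - 10439 \left(-14901 - 12760\right) = -2 - -288753179 = -2 + 288753179 = 288753177$)
$P{\left(S \right)} = - 2 S^{2}$ ($P{\left(S \right)} = S^{2} \left(-2\right) = - 2 S^{2}$)
$\left(4281 + P{\left(36 \right)}\right) \left(-13529 + K\right) = \left(4281 - 2 \cdot 36^{2}\right) \left(-13529 + 288753177\right) = \left(4281 - 2592\right) 288739648 = 1689 \cdot 288739648 = 487681265472$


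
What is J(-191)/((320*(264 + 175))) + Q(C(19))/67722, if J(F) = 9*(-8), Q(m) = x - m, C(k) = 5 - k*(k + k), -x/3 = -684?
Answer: 8002357/198199720 ≈ 0.040375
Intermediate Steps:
x = 2052 (x = -3*(-684) = 2052)
C(k) = 5 - 2*k² (C(k) = 5 - k*2*k = 5 - 2*k²)
Q(m) = 2052 - m
J(F) = -72
J(-191)/((320*(264 + 175))) + Q(C(19))/67722 = -72*1/(320*(264 + 175)) + (2052 - (5 - 2*19²))/67722 = -72/(320*439) + (2052 - (5 - 2*361))*(1/67722) = -72/140480 + (2052 - (5 - 722))*(1/67722) = -72*1/140480 + (2052 - 1*(-717))*(1/67722) = -9/17560 + (2052 + 717)*(1/67722) = -9/17560 + 2769*(1/67722) = -9/17560 + 923/22574 = 8002357/198199720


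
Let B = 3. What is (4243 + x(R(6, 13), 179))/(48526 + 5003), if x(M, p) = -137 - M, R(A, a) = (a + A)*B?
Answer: 4049/53529 ≈ 0.075641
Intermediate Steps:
R(A, a) = 3*A + 3*a (R(A, a) = (a + A)*3 = (A + a)*3 = 3*A + 3*a)
(4243 + x(R(6, 13), 179))/(48526 + 5003) = (4243 + (-137 - (3*6 + 3*13)))/(48526 + 5003) = (4243 + (-137 - (18 + 39)))/53529 = (4243 + (-137 - 1*57))*(1/53529) = (4243 + (-137 - 57))*(1/53529) = (4243 - 194)*(1/53529) = 4049*(1/53529) = 4049/53529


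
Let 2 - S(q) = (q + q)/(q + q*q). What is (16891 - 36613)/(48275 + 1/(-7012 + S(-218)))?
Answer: -30000475296/73434384983 ≈ -0.40853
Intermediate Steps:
S(q) = 2 - 2*q/(q + q**2) (S(q) = 2 - (q + q)/(q + q*q) = 2 - 2*q/(q + q**2))
(16891 - 36613)/(48275 + 1/(-7012 + S(-218))) = (16891 - 36613)/(48275 + 1/(-7012 + 2*(-218)/(1 - 218))) = -19722/(48275 + 1/(-7012 + 2*(-218)/(-217))) = -19722/(48275 + 1/(-7012 + 2*(-218)*(-1/217))) = -19722/(48275 + 1/(-7012 + 436/217)) = -19722/(48275 + 1/(-1521168/217)) = -19722/(48275 - 217/1521168) = -19722/73434384983/1521168 = -19722*1521168/73434384983 = -30000475296/73434384983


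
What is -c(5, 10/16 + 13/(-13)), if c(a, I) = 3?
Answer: -3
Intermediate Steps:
-c(5, 10/16 + 13/(-13)) = -1*3 = -3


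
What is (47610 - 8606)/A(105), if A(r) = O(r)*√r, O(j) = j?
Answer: 796*√105/225 ≈ 36.251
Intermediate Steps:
A(r) = r^(3/2) (A(r) = r*√r = r^(3/2))
(47610 - 8606)/A(105) = (47610 - 8606)/(105^(3/2)) = 39004/((105*√105)) = 39004*(√105/11025) = 796*√105/225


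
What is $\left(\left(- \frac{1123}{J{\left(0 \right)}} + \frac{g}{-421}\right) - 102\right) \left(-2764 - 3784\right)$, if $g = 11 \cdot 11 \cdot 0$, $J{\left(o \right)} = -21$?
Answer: $\frac{6672412}{21} \approx 3.1773 \cdot 10^{5}$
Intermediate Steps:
$g = 0$ ($g = 121 \cdot 0 = 0$)
$\left(\left(- \frac{1123}{J{\left(0 \right)}} + \frac{g}{-421}\right) - 102\right) \left(-2764 - 3784\right) = \left(\left(- \frac{1123}{-21} + \frac{0}{-421}\right) - 102\right) \left(-2764 - 3784\right) = \left(\left(\left(-1123\right) \left(- \frac{1}{21}\right) + 0 \left(- \frac{1}{421}\right)\right) - 102\right) \left(-6548\right) = \left(\left(\frac{1123}{21} + 0\right) - 102\right) \left(-6548\right) = \left(\frac{1123}{21} - 102\right) \left(-6548\right) = \left(- \frac{1019}{21}\right) \left(-6548\right) = \frac{6672412}{21}$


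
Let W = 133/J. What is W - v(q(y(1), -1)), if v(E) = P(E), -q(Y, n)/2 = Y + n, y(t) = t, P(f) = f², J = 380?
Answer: 7/20 ≈ 0.35000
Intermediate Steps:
q(Y, n) = -2*Y - 2*n (q(Y, n) = -2*(Y + n) = -2*Y - 2*n)
v(E) = E²
W = 7/20 (W = 133/380 = 133*(1/380) = 7/20 ≈ 0.35000)
W - v(q(y(1), -1)) = 7/20 - (-2*1 - 2*(-1))² = 7/20 - (-2 + 2)² = 7/20 - 1*0² = 7/20 - 1*0 = 7/20 + 0 = 7/20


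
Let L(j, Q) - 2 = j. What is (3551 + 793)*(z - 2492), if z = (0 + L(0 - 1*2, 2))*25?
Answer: -10825248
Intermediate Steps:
L(j, Q) = 2 + j
z = 0 (z = (0 + (2 + (0 - 1*2)))*25 = (0 + (2 + (0 - 2)))*25 = (0 + (2 - 2))*25 = (0 + 0)*25 = 0*25 = 0)
(3551 + 793)*(z - 2492) = (3551 + 793)*(0 - 2492) = 4344*(-2492) = -10825248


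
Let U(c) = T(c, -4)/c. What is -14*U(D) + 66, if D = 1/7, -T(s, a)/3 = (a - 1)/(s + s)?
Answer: -5079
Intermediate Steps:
T(s, a) = -3*(-1 + a)/(2*s) (T(s, a) = -3*(a - 1)/(s + s) = -3*(-1 + a)/(2*s))
D = ⅐ ≈ 0.14286
U(c) = 15/(2*c²) (U(c) = (3*(1 - 1*(-4))/(2*c))/c = (3*(1 + 4)/(2*c))/c = ((3/2)*5/c)/c = (15/(2*c))/c = 15/(2*c²))
-14*U(D) + 66 = -105/7⁻² + 66 = -105*49 + 66 = -14*735/2 + 66 = -5145 + 66 = -5079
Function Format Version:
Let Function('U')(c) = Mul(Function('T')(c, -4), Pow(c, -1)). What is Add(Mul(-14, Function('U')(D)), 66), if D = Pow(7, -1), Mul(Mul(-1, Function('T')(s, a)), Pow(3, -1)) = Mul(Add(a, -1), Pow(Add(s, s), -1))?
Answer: -5079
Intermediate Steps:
Function('T')(s, a) = Mul(Rational(-3, 2), Pow(s, -1), Add(-1, a)) (Function('T')(s, a) = Mul(-3, Mul(Add(a, -1), Pow(Add(s, s), -1))) = Mul(-3, Mul(Add(-1, a), Pow(Mul(2, s), -1))) = Mul(-3, Mul(Add(-1, a), Mul(Rational(1, 2), Pow(s, -1)))) = Mul(-3, Mul(Rational(1, 2), Pow(s, -1), Add(-1, a))) = Mul(Rational(-3, 2), Pow(s, -1), Add(-1, a)))
D = Rational(1, 7) ≈ 0.14286
Function('U')(c) = Mul(Rational(15, 2), Pow(c, -2)) (Function('U')(c) = Mul(Mul(Rational(3, 2), Pow(c, -1), Add(1, Mul(-1, -4))), Pow(c, -1)) = Mul(Mul(Rational(3, 2), Pow(c, -1), Add(1, 4)), Pow(c, -1)) = Mul(Mul(Rational(3, 2), Pow(c, -1), 5), Pow(c, -1)) = Mul(Mul(Rational(15, 2), Pow(c, -1)), Pow(c, -1)) = Mul(Rational(15, 2), Pow(c, -2)))
Add(Mul(-14, Function('U')(D)), 66) = Add(Mul(-14, Mul(Rational(15, 2), Pow(Rational(1, 7), -2))), 66) = Add(Mul(-14, Mul(Rational(15, 2), 49)), 66) = Add(Mul(-14, Rational(735, 2)), 66) = Add(-5145, 66) = -5079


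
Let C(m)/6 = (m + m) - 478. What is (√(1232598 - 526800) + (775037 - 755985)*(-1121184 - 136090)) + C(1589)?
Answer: -23953568048 + 3*√78422 ≈ -2.3954e+10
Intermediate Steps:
C(m) = -2868 + 12*m (C(m) = 6*((m + m) - 478) = 6*(2*m - 478) = 6*(-478 + 2*m) = -2868 + 12*m)
(√(1232598 - 526800) + (775037 - 755985)*(-1121184 - 136090)) + C(1589) = (√(1232598 - 526800) + (775037 - 755985)*(-1121184 - 136090)) + (-2868 + 12*1589) = (√705798 + 19052*(-1257274)) + (-2868 + 19068) = (3*√78422 - 23953584248) + 16200 = (-23953584248 + 3*√78422) + 16200 = -23953568048 + 3*√78422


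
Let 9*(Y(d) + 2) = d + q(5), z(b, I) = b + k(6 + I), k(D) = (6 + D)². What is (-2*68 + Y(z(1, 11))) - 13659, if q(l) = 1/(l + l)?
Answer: -137381/10 ≈ -13738.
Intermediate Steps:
z(b, I) = b + (12 + I)² (z(b, I) = b + (6 + (6 + I))² = b + (12 + I)²)
q(l) = 1/(2*l)
Y(d) = -179/90 + d/9 (Y(d) = -2 + (d + (½)/5)/9 = -2 + (d + (½)*(⅕))/9 = -2 + (d + ⅒)/9 = -2 + (⅒ + d)/9 = -2 + (1/90 + d/9) = -179/90 + d/9)
(-2*68 + Y(z(1, 11))) - 13659 = (-2*68 + (-179/90 + (1 + (12 + 11)²)/9)) - 13659 = (-136 + (-179/90 + (1 + 23²)/9)) - 13659 = (-136 + (-179/90 + (1 + 529)/9)) - 13659 = (-136 + (-179/90 + (⅑)*530)) - 13659 = (-136 + (-179/90 + 530/9)) - 13659 = (-136 + 569/10) - 13659 = -791/10 - 13659 = -137381/10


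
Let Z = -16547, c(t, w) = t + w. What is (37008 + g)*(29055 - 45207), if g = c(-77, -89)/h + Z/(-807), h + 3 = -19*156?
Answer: -159115212823464/266041 ≈ -5.9809e+8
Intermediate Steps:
h = -2967 (h = -3 - 19*156 = -3 - 2964 = -2967)
g = 5469879/266041 (g = (-77 - 89)/(-2967) - 16547/(-807) = -166*(-1/2967) - 16547*(-1/807) = 166/2967 + 16547/807 = 5469879/266041 ≈ 20.560)
(37008 + g)*(29055 - 45207) = (37008 + 5469879/266041)*(29055 - 45207) = (9851115207/266041)*(-16152) = -159115212823464/266041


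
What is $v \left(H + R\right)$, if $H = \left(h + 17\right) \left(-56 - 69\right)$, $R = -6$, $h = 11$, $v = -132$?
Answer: $462792$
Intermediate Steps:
$H = -3500$ ($H = \left(11 + 17\right) \left(-56 - 69\right) = 28 \left(-125\right) = -3500$)
$v \left(H + R\right) = - 132 \left(-3500 - 6\right) = \left(-132\right) \left(-3506\right) = 462792$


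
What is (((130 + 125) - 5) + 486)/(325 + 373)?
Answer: 368/349 ≈ 1.0544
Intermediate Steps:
(((130 + 125) - 5) + 486)/(325 + 373) = ((255 - 5) + 486)/698 = (250 + 486)*(1/698) = 736*(1/698) = 368/349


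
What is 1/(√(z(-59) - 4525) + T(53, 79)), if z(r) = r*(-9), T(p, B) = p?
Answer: 53/6803 - I*√3994/6803 ≈ 0.0077907 - 0.0092897*I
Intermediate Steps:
z(r) = -9*r
1/(√(z(-59) - 4525) + T(53, 79)) = 1/(√(-9*(-59) - 4525) + 53) = 1/(√(531 - 4525) + 53) = 1/(√(-3994) + 53) = 1/(I*√3994 + 53) = 1/(53 + I*√3994)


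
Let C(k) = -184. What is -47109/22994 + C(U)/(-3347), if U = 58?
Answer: -153442927/76960918 ≈ -1.9938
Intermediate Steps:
-47109/22994 + C(U)/(-3347) = -47109/22994 - 184/(-3347) = -47109*1/22994 - 184*(-1/3347) = -47109/22994 + 184/3347 = -153442927/76960918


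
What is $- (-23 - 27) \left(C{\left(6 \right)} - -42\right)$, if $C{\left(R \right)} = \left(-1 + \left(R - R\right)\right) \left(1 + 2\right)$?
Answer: $1950$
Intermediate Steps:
$C{\left(R \right)} = -3$ ($C{\left(R \right)} = \left(-1 + 0\right) 3 = \left(-1\right) 3 = -3$)
$- (-23 - 27) \left(C{\left(6 \right)} - -42\right) = - (-23 - 27) \left(-3 - -42\right) = \left(-1\right) \left(-50\right) \left(-3 + 42\right) = 50 \cdot 39 = 1950$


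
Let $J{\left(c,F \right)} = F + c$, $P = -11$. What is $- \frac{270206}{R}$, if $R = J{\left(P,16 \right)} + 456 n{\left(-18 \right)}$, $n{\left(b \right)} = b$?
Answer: $\frac{270206}{8203} \approx 32.94$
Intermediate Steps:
$R = -8203$ ($R = \left(16 - 11\right) + 456 \left(-18\right) = 5 - 8208 = -8203$)
$- \frac{270206}{R} = - \frac{270206}{-8203} = \left(-270206\right) \left(- \frac{1}{8203}\right) = \frac{270206}{8203}$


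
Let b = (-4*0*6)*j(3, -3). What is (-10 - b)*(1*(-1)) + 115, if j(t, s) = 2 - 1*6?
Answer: 125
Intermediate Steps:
j(t, s) = -4 (j(t, s) = 2 - 6 = -4)
b = 0 (b = (-4*0*6)*(-4) = (0*6)*(-4) = 0*(-4) = 0)
(-10 - b)*(1*(-1)) + 115 = (-10 - 1*0)*(1*(-1)) + 115 = (-10 + 0)*(-1) + 115 = -10*(-1) + 115 = 10 + 115 = 125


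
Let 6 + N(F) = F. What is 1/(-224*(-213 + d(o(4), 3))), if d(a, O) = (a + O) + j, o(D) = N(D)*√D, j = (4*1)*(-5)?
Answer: 1/52416 ≈ 1.9078e-5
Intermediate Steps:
N(F) = -6 + F
j = -20 (j = 4*(-5) = -20)
o(D) = √D*(-6 + D) (o(D) = (-6 + D)*√D = √D*(-6 + D))
d(a, O) = -20 + O + a (d(a, O) = (a + O) - 20 = (O + a) - 20 = -20 + O + a)
1/(-224*(-213 + d(o(4), 3))) = 1/(-224*(-213 + (-20 + 3 + √4*(-6 + 4)))) = 1/(-224*(-213 + (-20 + 3 + 2*(-2)))) = 1/(-224*(-213 + (-20 + 3 - 4))) = 1/(-224*(-213 - 21)) = 1/(-224*(-234)) = 1/52416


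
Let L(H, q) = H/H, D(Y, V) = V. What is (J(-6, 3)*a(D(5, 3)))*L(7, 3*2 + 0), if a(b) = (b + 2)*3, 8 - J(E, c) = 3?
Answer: 75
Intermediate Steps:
J(E, c) = 5 (J(E, c) = 8 - 1*3 = 8 - 3 = 5)
a(b) = 6 + 3*b (a(b) = (2 + b)*3 = 6 + 3*b)
L(H, q) = 1
(J(-6, 3)*a(D(5, 3)))*L(7, 3*2 + 0) = (5*(6 + 3*3))*1 = (5*(6 + 9))*1 = (5*15)*1 = 75*1 = 75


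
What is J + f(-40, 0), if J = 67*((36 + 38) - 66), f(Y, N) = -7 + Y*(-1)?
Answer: 569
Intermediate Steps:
f(Y, N) = -7 - Y
J = 536 (J = 67*(74 - 66) = 67*8 = 536)
J + f(-40, 0) = 536 + (-7 - 1*(-40)) = 536 + (-7 + 40) = 536 + 33 = 569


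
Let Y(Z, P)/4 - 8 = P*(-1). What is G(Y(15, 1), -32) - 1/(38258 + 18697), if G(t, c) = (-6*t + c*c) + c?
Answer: 46930919/56955 ≈ 824.00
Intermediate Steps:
Y(Z, P) = 32 - 4*P (Y(Z, P) = 32 + 4*(P*(-1)) = 32 + 4*(-P) = 32 - 4*P)
G(t, c) = c + c**2 - 6*t (G(t, c) = (-6*t + c**2) + c = (c**2 - 6*t) + c = c + c**2 - 6*t)
G(Y(15, 1), -32) - 1/(38258 + 18697) = (-32 + (-32)**2 - 6*(32 - 4*1)) - 1/(38258 + 18697) = (-32 + 1024 - 6*(32 - 4)) - 1/56955 = (-32 + 1024 - 6*28) - 1*1/56955 = (-32 + 1024 - 168) - 1/56955 = 824 - 1/56955 = 46930919/56955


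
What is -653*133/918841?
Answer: -12407/131263 ≈ -0.094520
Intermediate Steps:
-653*133/918841 = -86849*1/918841 = -12407/131263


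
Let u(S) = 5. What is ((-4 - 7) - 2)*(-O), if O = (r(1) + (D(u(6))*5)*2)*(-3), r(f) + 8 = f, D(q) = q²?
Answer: -9477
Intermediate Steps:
r(f) = -8 + f
O = -729 (O = ((-8 + 1) + (5²*5)*2)*(-3) = (-7 + (25*5)*2)*(-3) = (-7 + 125*2)*(-3) = (-7 + 250)*(-3) = 243*(-3) = -729)
((-4 - 7) - 2)*(-O) = ((-4 - 7) - 2)*(-1*(-729)) = (-11 - 2)*729 = -13*729 = -9477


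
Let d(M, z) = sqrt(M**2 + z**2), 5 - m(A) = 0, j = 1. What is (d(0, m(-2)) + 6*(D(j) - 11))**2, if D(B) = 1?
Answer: 3025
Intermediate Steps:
m(A) = 5 (m(A) = 5 - 1*0 = 5 + 0 = 5)
(d(0, m(-2)) + 6*(D(j) - 11))**2 = (sqrt(0**2 + 5**2) + 6*(1 - 11))**2 = (sqrt(0 + 25) + 6*(-10))**2 = (sqrt(25) - 60)**2 = (5 - 60)**2 = (-55)**2 = 3025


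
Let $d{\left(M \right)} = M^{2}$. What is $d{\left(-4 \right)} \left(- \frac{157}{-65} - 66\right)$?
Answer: $- \frac{66128}{65} \approx -1017.4$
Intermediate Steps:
$d{\left(-4 \right)} \left(- \frac{157}{-65} - 66\right) = \left(-4\right)^{2} \left(- \frac{157}{-65} - 66\right) = 16 \left(\left(-157\right) \left(- \frac{1}{65}\right) - 66\right) = 16 \left(\frac{157}{65} - 66\right) = 16 \left(- \frac{4133}{65}\right) = - \frac{66128}{65}$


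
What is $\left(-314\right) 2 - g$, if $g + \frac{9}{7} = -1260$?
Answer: $\frac{4433}{7} \approx 633.29$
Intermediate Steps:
$g = - \frac{8829}{7}$ ($g = - \frac{9}{7} - 1260 = - \frac{8829}{7} \approx -1261.3$)
$\left(-314\right) 2 - g = \left(-314\right) 2 - - \frac{8829}{7} = -628 + \frac{8829}{7} = \frac{4433}{7}$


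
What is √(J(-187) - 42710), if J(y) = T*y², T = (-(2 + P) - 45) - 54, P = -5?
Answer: I*√3399734 ≈ 1843.8*I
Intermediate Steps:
T = -96 (T = (-(2 - 5) - 45) - 54 = (-1*(-3) - 45) - 54 = (3 - 45) - 54 = -42 - 54 = -96)
J(y) = -96*y²
√(J(-187) - 42710) = √(-96*(-187)² - 42710) = √(-96*34969 - 42710) = √(-3357024 - 42710) = √(-3399734) = I*√3399734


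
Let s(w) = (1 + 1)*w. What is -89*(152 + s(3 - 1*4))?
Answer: -13350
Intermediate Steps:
s(w) = 2*w
-89*(152 + s(3 - 1*4)) = -89*(152 + 2*(3 - 1*4)) = -89*(152 + 2*(3 - 4)) = -89*(152 + 2*(-1)) = -89*(152 - 2) = -89*150 = -13350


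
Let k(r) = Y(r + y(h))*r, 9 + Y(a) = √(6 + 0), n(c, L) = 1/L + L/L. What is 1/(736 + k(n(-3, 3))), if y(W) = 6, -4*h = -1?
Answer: 543/393124 - √6/393124 ≈ 0.0013750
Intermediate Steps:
h = ¼ (h = -¼*(-1) = ¼ ≈ 0.25000)
n(c, L) = 1 + 1/L (n(c, L) = 1/L + 1 = 1 + 1/L)
Y(a) = -9 + √6 (Y(a) = -9 + √(6 + 0) = -9 + √6)
k(r) = r*(-9 + √6) (k(r) = (-9 + √6)*r = r*(-9 + √6))
1/(736 + k(n(-3, 3))) = 1/(736 + ((1 + 3)/3)*(-9 + √6)) = 1/(736 + ((⅓)*4)*(-9 + √6)) = 1/(736 + 4*(-9 + √6)/3) = 1/(736 + (-12 + 4*√6/3)) = 1/(724 + 4*√6/3)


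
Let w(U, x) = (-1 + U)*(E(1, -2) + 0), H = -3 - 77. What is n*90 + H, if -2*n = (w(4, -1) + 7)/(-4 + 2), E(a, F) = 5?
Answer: 415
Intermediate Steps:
H = -80
w(U, x) = -5 + 5*U (w(U, x) = (-1 + U)*(5 + 0) = (-1 + U)*5 = -5 + 5*U)
n = 11/2 (n = -((-5 + 5*4) + 7)/(2*(-4 + 2)) = -((-5 + 20) + 7)/(2*(-2)) = -(-1)*(15 + 7)/4 = -(-1)*22/4 = -½*(-11) = 11/2 ≈ 5.5000)
n*90 + H = (11/2)*90 - 80 = 495 - 80 = 415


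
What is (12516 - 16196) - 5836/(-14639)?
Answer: -53865684/14639 ≈ -3679.6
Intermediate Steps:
(12516 - 16196) - 5836/(-14639) = -3680 - 5836*(-1/14639) = -3680 + 5836/14639 = -53865684/14639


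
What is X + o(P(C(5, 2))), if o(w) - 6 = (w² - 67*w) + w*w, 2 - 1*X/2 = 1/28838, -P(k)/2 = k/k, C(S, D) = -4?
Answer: 2191687/14419 ≈ 152.00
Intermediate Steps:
P(k) = -2 (P(k) = -2*k/k = -2*1 = -2)
X = 57675/14419 (X = 4 - 2/28838 = 4 - 2*1/28838 = 4 - 1/14419 = 57675/14419 ≈ 3.9999)
o(w) = 6 - 67*w + 2*w² (o(w) = 6 + ((w² - 67*w) + w*w) = 6 + ((w² - 67*w) + w²) = 6 + (-67*w + 2*w²) = 6 - 67*w + 2*w²)
X + o(P(C(5, 2))) = 57675/14419 + (6 - 67*(-2) + 2*(-2)²) = 57675/14419 + (6 + 134 + 2*4) = 57675/14419 + (6 + 134 + 8) = 57675/14419 + 148 = 2191687/14419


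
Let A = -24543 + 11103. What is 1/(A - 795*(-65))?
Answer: 1/38235 ≈ 2.6154e-5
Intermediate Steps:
A = -13440
1/(A - 795*(-65)) = 1/(-13440 - 795*(-65)) = 1/(-13440 + 51675) = 1/38235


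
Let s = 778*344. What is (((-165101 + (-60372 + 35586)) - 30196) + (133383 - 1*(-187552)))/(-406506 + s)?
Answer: -50426/69437 ≈ -0.72621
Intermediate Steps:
s = 267632
(((-165101 + (-60372 + 35586)) - 30196) + (133383 - 1*(-187552)))/(-406506 + s) = (((-165101 + (-60372 + 35586)) - 30196) + (133383 - 1*(-187552)))/(-406506 + 267632) = (((-165101 - 24786) - 30196) + (133383 + 187552))/(-138874) = ((-189887 - 30196) + 320935)*(-1/138874) = (-220083 + 320935)*(-1/138874) = 100852*(-1/138874) = -50426/69437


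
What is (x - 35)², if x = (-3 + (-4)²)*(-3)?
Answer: 5476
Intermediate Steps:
x = -39 (x = (-3 + 16)*(-3) = 13*(-3) = -39)
(x - 35)² = (-39 - 35)² = (-74)² = 5476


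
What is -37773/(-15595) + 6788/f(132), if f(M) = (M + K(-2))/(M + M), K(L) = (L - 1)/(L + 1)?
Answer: 1863455893/140355 ≈ 13277.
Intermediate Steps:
K(L) = (-1 + L)/(1 + L)
f(M) = (3 + M)/(2*M) (f(M) = (M + (-1 - 2)/(1 - 2))/(M + M) = (M - 3/(-1))/((2*M)) = (M - 1*(-3))*(1/(2*M)) = (M + 3)*(1/(2*M)) = (3 + M)*(1/(2*M)) = (3 + M)/(2*M))
-37773/(-15595) + 6788/f(132) = -37773/(-15595) + 6788/(((½)*(3 + 132)/132)) = -37773*(-1/15595) + 6788/(((½)*(1/132)*135)) = 37773/15595 + 6788/(45/88) = 37773/15595 + 6788*(88/45) = 37773/15595 + 597344/45 = 1863455893/140355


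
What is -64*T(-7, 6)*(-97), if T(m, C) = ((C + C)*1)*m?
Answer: -521472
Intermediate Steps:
T(m, C) = 2*C*m (T(m, C) = ((2*C)*1)*m = (2*C)*m = 2*C*m)
-64*T(-7, 6)*(-97) = -128*6*(-7)*(-97) = -64*(-84)*(-97) = 5376*(-97) = -521472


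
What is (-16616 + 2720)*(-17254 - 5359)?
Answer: 314230248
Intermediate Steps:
(-16616 + 2720)*(-17254 - 5359) = -13896*(-22613) = 314230248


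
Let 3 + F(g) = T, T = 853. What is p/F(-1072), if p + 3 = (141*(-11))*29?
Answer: -1323/25 ≈ -52.920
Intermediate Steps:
p = -44982 (p = -3 + (141*(-11))*29 = -3 - 1551*29 = -3 - 44979 = -44982)
F(g) = 850 (F(g) = -3 + 853 = 850)
p/F(-1072) = -44982/850 = -44982*1/850 = -1323/25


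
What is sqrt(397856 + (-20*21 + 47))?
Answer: sqrt(397483) ≈ 630.46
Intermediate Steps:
sqrt(397856 + (-20*21 + 47)) = sqrt(397856 + (-420 + 47)) = sqrt(397856 - 373) = sqrt(397483)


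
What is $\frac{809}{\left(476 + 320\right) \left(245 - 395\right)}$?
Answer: $- \frac{809}{119400} \approx -0.0067755$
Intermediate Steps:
$\frac{809}{\left(476 + 320\right) \left(245 - 395\right)} = \frac{809}{796 \left(-150\right)} = \frac{809}{-119400} = 809 \left(- \frac{1}{119400}\right) = - \frac{809}{119400}$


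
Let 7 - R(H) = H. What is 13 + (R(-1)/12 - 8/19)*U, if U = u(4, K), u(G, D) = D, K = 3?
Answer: 261/19 ≈ 13.737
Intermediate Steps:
U = 3
R(H) = 7 - H
13 + (R(-1)/12 - 8/19)*U = 13 + ((7 - 1*(-1))/12 - 8/19)*3 = 13 + ((7 + 1)*(1/12) - 8*1/19)*3 = 13 + (8*(1/12) - 8/19)*3 = 13 + (⅔ - 8/19)*3 = 13 + (14/57)*3 = 13 + 14/19 = 261/19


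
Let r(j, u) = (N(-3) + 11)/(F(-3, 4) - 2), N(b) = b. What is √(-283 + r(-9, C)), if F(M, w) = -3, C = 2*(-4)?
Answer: I*√7115/5 ≈ 16.87*I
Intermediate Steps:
C = -8
r(j, u) = -8/5 (r(j, u) = (-3 + 11)/(-3 - 2) = 8/(-5) = 8*(-⅕) = -8/5)
√(-283 + r(-9, C)) = √(-283 - 8/5) = √(-1423/5) = I*√7115/5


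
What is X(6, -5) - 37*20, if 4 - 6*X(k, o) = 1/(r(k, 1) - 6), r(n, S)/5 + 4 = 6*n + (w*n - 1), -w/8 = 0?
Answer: -660965/894 ≈ -739.33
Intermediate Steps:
w = 0 (w = -8*0 = 0)
r(n, S) = -25 + 30*n (r(n, S) = -20 + 5*(6*n + (0*n - 1)) = -20 + 5*(6*n + (0 - 1)) = -20 + 5*(6*n - 1) = -20 + 5*(-1 + 6*n) = -20 + (-5 + 30*n) = -25 + 30*n)
X(k, o) = 2/3 - 1/(6*(-31 + 30*k)) (X(k, o) = 2/3 - 1/(6*((-25 + 30*k) - 6)) = 2/3 - 1/(6*(-31 + 30*k)))
X(6, -5) - 37*20 = 5*(-25 + 24*6)/(6*(-31 + 30*6)) - 37*20 = 5*(-25 + 144)/(6*(-31 + 180)) - 740 = (5/6)*119/149 - 740 = (5/6)*(1/149)*119 - 740 = 595/894 - 740 = -660965/894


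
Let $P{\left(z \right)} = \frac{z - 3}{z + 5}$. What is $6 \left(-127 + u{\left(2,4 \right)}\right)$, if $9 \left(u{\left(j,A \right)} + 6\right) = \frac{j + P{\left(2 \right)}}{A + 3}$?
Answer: $- \frac{117280}{147} \approx -797.82$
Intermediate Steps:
$P{\left(z \right)} = \frac{-3 + z}{5 + z}$
$u{\left(j,A \right)} = -6 + \frac{- \frac{1}{7} + j}{9 \left(3 + A\right)}$ ($u{\left(j,A \right)} = -6 + \frac{\left(j + \frac{-3 + 2}{5 + 2}\right) \frac{1}{A + 3}}{9} = -6 + \frac{\left(j + \frac{1}{7} \left(-1\right)\right) \frac{1}{3 + A}}{9} = -6 + \frac{\left(j - \frac{1}{7}\right) \frac{1}{3 + A}}{9} = -6 + \frac{\left(- \frac{1}{7} + j\right) \frac{1}{3 + A}}{9} = -6 + \frac{\frac{1}{3 + A} \left(- \frac{1}{7} + j\right)}{9} = -6 + \frac{- \frac{1}{7} + j}{9 \left(3 + A\right)}$)
$6 \left(-127 + u{\left(2,4 \right)}\right) = 6 \left(-127 + \frac{-1135 - 1512 + 7 \cdot 2}{63 \left(3 + 4\right)}\right) = 6 \left(-127 + \frac{-1135 - 1512 + 14}{63 \cdot 7}\right) = 6 \left(-127 + \frac{1}{63} \cdot \frac{1}{7} \left(-2633\right)\right) = 6 \left(-127 - \frac{2633}{441}\right) = 6 \left(- \frac{58640}{441}\right) = - \frac{117280}{147}$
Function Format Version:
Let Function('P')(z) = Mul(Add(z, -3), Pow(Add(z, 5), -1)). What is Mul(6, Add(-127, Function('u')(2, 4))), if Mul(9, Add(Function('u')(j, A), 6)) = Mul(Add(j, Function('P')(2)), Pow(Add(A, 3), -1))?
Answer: Rational(-117280, 147) ≈ -797.82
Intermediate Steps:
Function('P')(z) = Mul(Pow(Add(5, z), -1), Add(-3, z)) (Function('P')(z) = Mul(Add(-3, z), Pow(Add(5, z), -1)) = Mul(Pow(Add(5, z), -1), Add(-3, z)))
Function('u')(j, A) = Add(-6, Mul(Rational(1, 9), Pow(Add(3, A), -1), Add(Rational(-1, 7), j))) (Function('u')(j, A) = Add(-6, Mul(Rational(1, 9), Mul(Add(j, Mul(Pow(Add(5, 2), -1), Add(-3, 2))), Pow(Add(A, 3), -1)))) = Add(-6, Mul(Rational(1, 9), Mul(Add(j, Mul(Pow(7, -1), -1)), Pow(Add(3, A), -1)))) = Add(-6, Mul(Rational(1, 9), Mul(Add(j, Mul(Rational(1, 7), -1)), Pow(Add(3, A), -1)))) = Add(-6, Mul(Rational(1, 9), Mul(Add(j, Rational(-1, 7)), Pow(Add(3, A), -1)))) = Add(-6, Mul(Rational(1, 9), Mul(Add(Rational(-1, 7), j), Pow(Add(3, A), -1)))) = Add(-6, Mul(Rational(1, 9), Mul(Pow(Add(3, A), -1), Add(Rational(-1, 7), j)))) = Add(-6, Mul(Rational(1, 9), Pow(Add(3, A), -1), Add(Rational(-1, 7), j))))
Mul(6, Add(-127, Function('u')(2, 4))) = Mul(6, Add(-127, Mul(Rational(1, 63), Pow(Add(3, 4), -1), Add(-1135, Mul(-378, 4), Mul(7, 2))))) = Mul(6, Add(-127, Mul(Rational(1, 63), Pow(7, -1), Add(-1135, -1512, 14)))) = Mul(6, Add(-127, Mul(Rational(1, 63), Rational(1, 7), -2633))) = Mul(6, Add(-127, Rational(-2633, 441))) = Mul(6, Rational(-58640, 441)) = Rational(-117280, 147)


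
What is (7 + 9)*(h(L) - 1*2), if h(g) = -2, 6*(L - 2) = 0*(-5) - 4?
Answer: -64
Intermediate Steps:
L = 4/3 (L = 2 + (0*(-5) - 4)/6 = 2 + (0 - 4)/6 = 2 + (1/6)*(-4) = 2 - 2/3 = 4/3 ≈ 1.3333)
(7 + 9)*(h(L) - 1*2) = (7 + 9)*(-2 - 1*2) = 16*(-2 - 2) = 16*(-4) = -64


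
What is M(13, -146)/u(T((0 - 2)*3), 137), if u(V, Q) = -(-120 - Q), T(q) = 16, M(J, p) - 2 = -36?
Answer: -34/257 ≈ -0.13230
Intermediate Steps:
M(J, p) = -34 (M(J, p) = 2 - 36 = -34)
u(V, Q) = 120 + Q
M(13, -146)/u(T((0 - 2)*3), 137) = -34/(120 + 137) = -34/257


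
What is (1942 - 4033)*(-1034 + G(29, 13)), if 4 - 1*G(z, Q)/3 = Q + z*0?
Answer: 2218551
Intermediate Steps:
G(z, Q) = 12 - 3*Q (G(z, Q) = 12 - 3*(Q + z*0) = 12 - 3*(Q + 0) = 12 - 3*Q)
(1942 - 4033)*(-1034 + G(29, 13)) = (1942 - 4033)*(-1034 + (12 - 3*13)) = -2091*(-1034 + (12 - 39)) = -2091*(-1034 - 27) = -2091*(-1061) = 2218551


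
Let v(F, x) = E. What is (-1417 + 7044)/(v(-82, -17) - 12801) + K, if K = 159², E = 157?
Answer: 319647337/12644 ≈ 25281.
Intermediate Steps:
v(F, x) = 157
K = 25281
(-1417 + 7044)/(v(-82, -17) - 12801) + K = (-1417 + 7044)/(157 - 12801) + 25281 = 5627/(-12644) + 25281 = 5627*(-1/12644) + 25281 = -5627/12644 + 25281 = 319647337/12644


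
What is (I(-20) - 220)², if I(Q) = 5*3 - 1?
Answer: 42436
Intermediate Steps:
I(Q) = 14 (I(Q) = 15 - 1 = 14)
(I(-20) - 220)² = (14 - 220)² = (-206)² = 42436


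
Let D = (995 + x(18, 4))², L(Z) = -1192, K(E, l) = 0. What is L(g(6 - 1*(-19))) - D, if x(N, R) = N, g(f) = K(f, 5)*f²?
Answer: -1027361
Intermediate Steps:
g(f) = 0 (g(f) = 0*f² = 0)
D = 1026169 (D = (995 + 18)² = 1013² = 1026169)
L(g(6 - 1*(-19))) - D = -1192 - 1*1026169 = -1192 - 1026169 = -1027361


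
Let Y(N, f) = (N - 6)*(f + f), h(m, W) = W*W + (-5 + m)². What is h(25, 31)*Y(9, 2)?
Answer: 16332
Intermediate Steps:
h(m, W) = W² + (-5 + m)²
Y(N, f) = 2*f*(-6 + N) (Y(N, f) = (-6 + N)*(2*f) = 2*f*(-6 + N))
h(25, 31)*Y(9, 2) = (31² + (-5 + 25)²)*(2*2*(-6 + 9)) = (961 + 20²)*(2*2*3) = (961 + 400)*12 = 1361*12 = 16332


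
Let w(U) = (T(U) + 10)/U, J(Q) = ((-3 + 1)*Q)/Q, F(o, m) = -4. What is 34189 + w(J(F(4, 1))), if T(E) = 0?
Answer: 34184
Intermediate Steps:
J(Q) = -2 (J(Q) = (-2*Q)/Q = -2)
w(U) = 10/U (w(U) = (0 + 10)/U = 10/U)
34189 + w(J(F(4, 1))) = 34189 + 10/(-2) = 34189 + 10*(-1/2) = 34189 - 5 = 34184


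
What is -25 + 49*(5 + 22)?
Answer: 1298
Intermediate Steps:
-25 + 49*(5 + 22) = -25 + 49*27 = -25 + 1323 = 1298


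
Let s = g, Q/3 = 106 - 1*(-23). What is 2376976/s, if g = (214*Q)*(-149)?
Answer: -1188488/6169941 ≈ -0.19263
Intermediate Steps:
Q = 387 (Q = 3*(106 - 1*(-23)) = 3*(106 + 23) = 3*129 = 387)
g = -12339882 (g = (214*387)*(-149) = 82818*(-149) = -12339882)
s = -12339882
2376976/s = 2376976/(-12339882) = 2376976*(-1/12339882) = -1188488/6169941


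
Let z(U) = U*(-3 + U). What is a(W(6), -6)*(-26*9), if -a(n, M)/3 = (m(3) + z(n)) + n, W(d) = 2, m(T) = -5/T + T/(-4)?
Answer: -3393/2 ≈ -1696.5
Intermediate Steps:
m(T) = -5/T - T/4 (m(T) = -5/T + T*(-¼) = -5/T - T/4)
a(n, M) = 29/4 - 3*n - 3*n*(-3 + n) (a(n, M) = -3*(((-5/3 - ¼*3) + n*(-3 + n)) + n) = -3*(((-5*⅓ - ¾) + n*(-3 + n)) + n) = -3*(((-5/3 - ¾) + n*(-3 + n)) + n) = -3*((-29/12 + n*(-3 + n)) + n) = -3*(-29/12 + n + n*(-3 + n)) = 29/4 - 3*n - 3*n*(-3 + n))
a(W(6), -6)*(-26*9) = (29/4 - 3*2² + 6*2)*(-26*9) = (29/4 - 3*4 + 12)*(-234) = (29/4 - 12 + 12)*(-234) = (29/4)*(-234) = -3393/2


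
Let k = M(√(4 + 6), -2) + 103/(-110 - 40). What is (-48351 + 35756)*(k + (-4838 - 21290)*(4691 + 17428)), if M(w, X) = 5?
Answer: 218369047281407/30 ≈ 7.2790e+12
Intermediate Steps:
k = 647/150 (k = 5 + 103/(-110 - 40) = 5 + 103/(-150) = 5 + 103*(-1/150) = 5 - 103/150 = 647/150 ≈ 4.3133)
(-48351 + 35756)*(k + (-4838 - 21290)*(4691 + 17428)) = (-48351 + 35756)*(647/150 + (-4838 - 21290)*(4691 + 17428)) = -12595*(647/150 - 26128*22119) = -12595*(647/150 - 577925232) = -12595*(-86688784153/150) = 218369047281407/30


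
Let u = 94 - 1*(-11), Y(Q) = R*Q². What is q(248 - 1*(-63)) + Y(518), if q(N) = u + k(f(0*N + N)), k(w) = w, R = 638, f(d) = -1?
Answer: 171190816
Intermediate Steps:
Y(Q) = 638*Q²
u = 105 (u = 94 + 11 = 105)
q(N) = 104 (q(N) = 105 - 1 = 104)
q(248 - 1*(-63)) + Y(518) = 104 + 638*518² = 104 + 638*268324 = 104 + 171190712 = 171190816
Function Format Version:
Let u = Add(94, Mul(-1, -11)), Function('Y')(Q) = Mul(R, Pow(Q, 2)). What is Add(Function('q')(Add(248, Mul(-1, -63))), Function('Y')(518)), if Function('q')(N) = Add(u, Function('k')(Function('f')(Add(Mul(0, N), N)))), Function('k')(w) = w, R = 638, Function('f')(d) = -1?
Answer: 171190816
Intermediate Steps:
Function('Y')(Q) = Mul(638, Pow(Q, 2))
u = 105 (u = Add(94, 11) = 105)
Function('q')(N) = 104 (Function('q')(N) = Add(105, -1) = 104)
Add(Function('q')(Add(248, Mul(-1, -63))), Function('Y')(518)) = Add(104, Mul(638, Pow(518, 2))) = Add(104, Mul(638, 268324)) = Add(104, 171190712) = 171190816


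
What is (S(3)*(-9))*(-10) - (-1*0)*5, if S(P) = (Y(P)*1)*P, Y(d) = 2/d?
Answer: 180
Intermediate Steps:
S(P) = 2 (S(P) = ((2/P)*1)*P = (2/P)*P = 2)
(S(3)*(-9))*(-10) - (-1*0)*5 = (2*(-9))*(-10) - (-1*0)*5 = -18*(-10) - 0*5 = 180 - 1*0 = 180 + 0 = 180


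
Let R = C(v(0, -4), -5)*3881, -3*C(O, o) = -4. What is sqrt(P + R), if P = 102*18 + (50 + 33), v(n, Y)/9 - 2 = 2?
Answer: sqrt(63843)/3 ≈ 84.224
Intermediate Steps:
v(n, Y) = 36 (v(n, Y) = 18 + 9*2 = 18 + 18 = 36)
C(O, o) = 4/3 (C(O, o) = -1/3*(-4) = 4/3)
P = 1919 (P = 1836 + 83 = 1919)
R = 15524/3 (R = (4/3)*3881 = 15524/3 ≈ 5174.7)
sqrt(P + R) = sqrt(1919 + 15524/3) = sqrt(21281/3) = sqrt(63843)/3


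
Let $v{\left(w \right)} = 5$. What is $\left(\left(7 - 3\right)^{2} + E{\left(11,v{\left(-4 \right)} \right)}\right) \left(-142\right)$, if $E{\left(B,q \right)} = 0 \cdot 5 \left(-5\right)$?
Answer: $-2272$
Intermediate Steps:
$E{\left(B,q \right)} = 0$ ($E{\left(B,q \right)} = 0 \left(-5\right) = 0$)
$\left(\left(7 - 3\right)^{2} + E{\left(11,v{\left(-4 \right)} \right)}\right) \left(-142\right) = \left(\left(7 - 3\right)^{2} + 0\right) \left(-142\right) = \left(4^{2} + 0\right) \left(-142\right) = \left(16 + 0\right) \left(-142\right) = 16 \left(-142\right) = -2272$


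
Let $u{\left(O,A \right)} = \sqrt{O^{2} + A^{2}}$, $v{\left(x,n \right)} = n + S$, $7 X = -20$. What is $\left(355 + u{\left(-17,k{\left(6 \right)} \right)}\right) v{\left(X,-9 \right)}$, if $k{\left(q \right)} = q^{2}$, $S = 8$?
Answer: $-355 - \sqrt{1585} \approx -394.81$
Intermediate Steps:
$X = - \frac{20}{7}$ ($X = \frac{1}{7} \left(-20\right) = - \frac{20}{7} \approx -2.8571$)
$v{\left(x,n \right)} = 8 + n$ ($v{\left(x,n \right)} = n + 8 = 8 + n$)
$u{\left(O,A \right)} = \sqrt{A^{2} + O^{2}}$
$\left(355 + u{\left(-17,k{\left(6 \right)} \right)}\right) v{\left(X,-9 \right)} = \left(355 + \sqrt{\left(6^{2}\right)^{2} + \left(-17\right)^{2}}\right) \left(8 - 9\right) = \left(355 + \sqrt{36^{2} + 289}\right) \left(-1\right) = \left(355 + \sqrt{1296 + 289}\right) \left(-1\right) = \left(355 + \sqrt{1585}\right) \left(-1\right) = -355 - \sqrt{1585}$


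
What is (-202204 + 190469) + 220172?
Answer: 208437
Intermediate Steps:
(-202204 + 190469) + 220172 = -11735 + 220172 = 208437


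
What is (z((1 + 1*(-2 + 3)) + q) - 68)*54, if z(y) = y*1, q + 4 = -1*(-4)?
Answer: -3564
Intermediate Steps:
q = 0 (q = -4 - 1*(-4) = -4 + 4 = 0)
z(y) = y
(z((1 + 1*(-2 + 3)) + q) - 68)*54 = (((1 + 1*(-2 + 3)) + 0) - 68)*54 = (((1 + 1*1) + 0) - 68)*54 = (((1 + 1) + 0) - 68)*54 = ((2 + 0) - 68)*54 = (2 - 68)*54 = -66*54 = -3564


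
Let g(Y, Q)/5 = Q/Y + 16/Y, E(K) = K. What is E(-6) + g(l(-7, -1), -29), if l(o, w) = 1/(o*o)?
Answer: -3191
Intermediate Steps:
l(o, w) = o⁻² (l(o, w) = 1/(o²) = o⁻²)
g(Y, Q) = 80/Y + 5*Q/Y (g(Y, Q) = 5*(Q/Y + 16/Y) = 5*(16/Y + Q/Y) = 80/Y + 5*Q/Y)
E(-6) + g(l(-7, -1), -29) = -6 + 5*(16 - 29)/((-7)⁻²) = -6 + 5*(-13)/(1/49) = -6 + 5*49*(-13) = -6 - 3185 = -3191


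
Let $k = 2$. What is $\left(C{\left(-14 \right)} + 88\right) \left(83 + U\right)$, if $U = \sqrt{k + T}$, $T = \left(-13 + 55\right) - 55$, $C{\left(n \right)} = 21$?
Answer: $9047 + 109 i \sqrt{11} \approx 9047.0 + 361.51 i$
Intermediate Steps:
$T = -13$ ($T = 42 - 55 = -13$)
$U = i \sqrt{11}$ ($U = \sqrt{2 - 13} = \sqrt{-11} = i \sqrt{11} \approx 3.3166 i$)
$\left(C{\left(-14 \right)} + 88\right) \left(83 + U\right) = \left(21 + 88\right) \left(83 + i \sqrt{11}\right) = 109 \left(83 + i \sqrt{11}\right) = 9047 + 109 i \sqrt{11}$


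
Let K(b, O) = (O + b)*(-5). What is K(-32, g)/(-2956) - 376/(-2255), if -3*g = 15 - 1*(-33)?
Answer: 142564/1666445 ≈ 0.085550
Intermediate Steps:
g = -16 (g = -(15 - 1*(-33))/3 = -(15 + 33)/3 = -⅓*48 = -16)
K(b, O) = -5*O - 5*b
K(-32, g)/(-2956) - 376/(-2255) = (-5*(-16) - 5*(-32))/(-2956) - 376/(-2255) = (80 + 160)*(-1/2956) - 376*(-1/2255) = 240*(-1/2956) + 376/2255 = -60/739 + 376/2255 = 142564/1666445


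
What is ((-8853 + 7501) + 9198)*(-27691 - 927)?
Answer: -224536828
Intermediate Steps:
((-8853 + 7501) + 9198)*(-27691 - 927) = (-1352 + 9198)*(-28618) = 7846*(-28618) = -224536828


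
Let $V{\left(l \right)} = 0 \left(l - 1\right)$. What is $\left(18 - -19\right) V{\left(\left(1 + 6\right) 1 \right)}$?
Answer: $0$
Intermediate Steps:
$V{\left(l \right)} = 0$ ($V{\left(l \right)} = 0 \left(-1 + l\right) = 0$)
$\left(18 - -19\right) V{\left(\left(1 + 6\right) 1 \right)} = \left(18 - -19\right) 0 = \left(18 + 19\right) 0 = 37 \cdot 0 = 0$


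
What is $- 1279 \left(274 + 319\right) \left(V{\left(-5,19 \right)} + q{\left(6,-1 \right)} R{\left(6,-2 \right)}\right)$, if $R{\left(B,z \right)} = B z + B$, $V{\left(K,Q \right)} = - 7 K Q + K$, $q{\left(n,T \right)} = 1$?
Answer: $-496024338$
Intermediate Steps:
$V{\left(K,Q \right)} = K - 7 K Q$ ($V{\left(K,Q \right)} = - 7 K Q + K = K - 7 K Q$)
$R{\left(B,z \right)} = B + B z$
$- 1279 \left(274 + 319\right) \left(V{\left(-5,19 \right)} + q{\left(6,-1 \right)} R{\left(6,-2 \right)}\right) = - 1279 \left(274 + 319\right) \left(- 5 \left(1 - 133\right) + 1 \cdot 6 \left(1 - 2\right)\right) = - 1279 \cdot 593 \left(- 5 \left(1 - 133\right) + 1 \cdot 6 \left(-1\right)\right) = - 1279 \cdot 593 \left(\left(-5\right) \left(-132\right) + 1 \left(-6\right)\right) = - 1279 \cdot 593 \left(660 - 6\right) = - 1279 \cdot 593 \cdot 654 = \left(-1279\right) 387822 = -496024338$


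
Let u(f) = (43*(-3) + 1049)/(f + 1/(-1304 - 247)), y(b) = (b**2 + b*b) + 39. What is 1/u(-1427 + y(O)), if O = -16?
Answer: -1358677/1426920 ≈ -0.95217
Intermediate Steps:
y(b) = 39 + 2*b**2 (y(b) = (b**2 + b**2) + 39 = 2*b**2 + 39 = 39 + 2*b**2)
u(f) = 920/(-1/1551 + f) (u(f) = (-129 + 1049)/(f + 1/(-1551)) = 920/(f - 1/1551) = 920/(-1/1551 + f))
1/u(-1427 + y(O)) = 1/(1426920/(-1 + 1551*(-1427 + (39 + 2*(-16)**2)))) = 1/(1426920/(-1 + 1551*(-1427 + (39 + 2*256)))) = 1/(1426920/(-1 + 1551*(-1427 + (39 + 512)))) = 1/(1426920/(-1 + 1551*(-1427 + 551))) = 1/(1426920/(-1 + 1551*(-876))) = 1/(1426920/(-1 - 1358676)) = 1/(1426920/(-1358677)) = 1/(1426920*(-1/1358677)) = 1/(-1426920/1358677) = -1358677/1426920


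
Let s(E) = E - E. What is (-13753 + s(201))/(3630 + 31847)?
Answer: -13753/35477 ≈ -0.38766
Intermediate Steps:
s(E) = 0
(-13753 + s(201))/(3630 + 31847) = (-13753 + 0)/(3630 + 31847) = -13753/35477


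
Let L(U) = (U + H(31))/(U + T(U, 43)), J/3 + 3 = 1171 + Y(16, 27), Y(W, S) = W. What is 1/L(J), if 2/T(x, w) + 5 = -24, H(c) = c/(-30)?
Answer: 3090180/3089341 ≈ 1.0003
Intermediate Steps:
H(c) = -c/30 (H(c) = c*(-1/30) = -c/30)
T(x, w) = -2/29 (T(x, w) = 2/(-5 - 24) = 2/(-29) = 2*(-1/29) = -2/29)
J = 3552 (J = -9 + 3*(1171 + 16) = -9 + 3*1187 = -9 + 3561 = 3552)
L(U) = (-31/30 + U)/(-2/29 + U) (L(U) = (U - 1/30*31)/(U - 2/29) = (U - 31/30)/(-2/29 + U) = (-31/30 + U)/(-2/29 + U))
1/L(J) = 1/(29*(-31 + 30*3552)/(30*(-2 + 29*3552))) = 1/(29*(-31 + 106560)/(30*(-2 + 103008))) = 1/((29/30)*106529/103006) = 1/((29/30)*(1/103006)*106529) = 1/(3089341/3090180) = 3090180/3089341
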